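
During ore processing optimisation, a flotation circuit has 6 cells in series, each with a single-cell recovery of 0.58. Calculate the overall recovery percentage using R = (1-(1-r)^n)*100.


Complement of single-cell recovery:
1 - r = 1 - 0.58 = 0.42
Raise to power n:
(1 - r)^6 = 0.42^6 = 0.005489031744
Overall recovery:
R = (1 - 0.005489031744) * 100
= 99.4511%

99.4511%


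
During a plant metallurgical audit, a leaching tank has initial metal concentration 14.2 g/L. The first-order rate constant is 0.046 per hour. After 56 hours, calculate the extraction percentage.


92.3922%

Compute the exponent:
-k * t = -0.046 * 56 = -2.576
Remaining concentration:
C = 14.2 * exp(-2.576)
= 14.2 * 0.07607770704
= 1.08030344 g/L
Extracted = 14.2 - 1.08030344 = 13.11969656 g/L
Extraction % = 13.11969656 / 14.2 * 100
= 92.3922%


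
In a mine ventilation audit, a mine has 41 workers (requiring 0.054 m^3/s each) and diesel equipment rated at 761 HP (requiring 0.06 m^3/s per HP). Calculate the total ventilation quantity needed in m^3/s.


Airflow for workers:
Q_people = 41 * 0.054 = 2.214 m^3/s
Airflow for diesel equipment:
Q_diesel = 761 * 0.06 = 45.66 m^3/s
Total ventilation:
Q_total = 2.214 + 45.66
= 47.874 m^3/s

47.874 m^3/s


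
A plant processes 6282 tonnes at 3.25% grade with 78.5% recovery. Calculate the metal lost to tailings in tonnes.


Total metal in feed:
= 6282 * 3.25 / 100 = 204.165 tonnes
Metal recovered:
= 204.165 * 78.5 / 100 = 160.269525 tonnes
Metal lost to tailings:
= 204.165 - 160.269525
= 43.8955 tonnes

43.8955 tonnes


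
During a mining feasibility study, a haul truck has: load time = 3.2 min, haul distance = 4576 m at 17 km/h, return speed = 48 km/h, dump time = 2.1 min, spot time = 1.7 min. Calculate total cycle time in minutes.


Convert haul speed to m/min: 17 * 1000/60 = 283.3333333 m/min
Haul time = 4576 / 283.3333333 = 16.15058824 min
Convert return speed to m/min: 48 * 1000/60 = 800 m/min
Return time = 4576 / 800 = 5.72 min
Total cycle time:
= 3.2 + 16.15058824 + 2.1 + 5.72 + 1.7
= 28.8706 min

28.8706 min


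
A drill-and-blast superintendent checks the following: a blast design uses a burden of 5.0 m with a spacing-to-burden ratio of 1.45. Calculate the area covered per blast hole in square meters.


First, find the spacing:
Spacing = burden * ratio = 5.0 * 1.45
= 7.25 m
Then, calculate the area:
Area = burden * spacing = 5.0 * 7.25
= 36.25 m^2

36.25 m^2


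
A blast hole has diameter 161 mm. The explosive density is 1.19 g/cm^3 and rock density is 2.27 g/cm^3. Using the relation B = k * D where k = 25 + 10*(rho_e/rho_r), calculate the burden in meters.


First, compute k:
rho_e / rho_r = 1.19 / 2.27 = 0.5242290749
k = 25 + 10 * 0.5242290749 = 30.24229075
Then, compute burden:
B = k * D / 1000 = 30.24229075 * 161 / 1000
= 4869.008811 / 1000
= 4.869 m

4.869 m


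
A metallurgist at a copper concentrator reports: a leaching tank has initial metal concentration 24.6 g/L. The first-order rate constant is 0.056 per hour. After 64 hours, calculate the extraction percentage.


97.2236%

Compute the exponent:
-k * t = -0.056 * 64 = -3.584
Remaining concentration:
C = 24.6 * exp(-3.584)
= 24.6 * 0.02776441817
= 0.683004687 g/L
Extracted = 24.6 - 0.683004687 = 23.91699531 g/L
Extraction % = 23.91699531 / 24.6 * 100
= 97.2236%


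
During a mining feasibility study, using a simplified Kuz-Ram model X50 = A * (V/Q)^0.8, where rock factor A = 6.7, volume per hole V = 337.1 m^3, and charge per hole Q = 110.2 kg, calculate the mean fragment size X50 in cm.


Compute V/Q:
V/Q = 337.1 / 110.2 = 3.058983666
Raise to the power 0.8:
(V/Q)^0.8 = 3.058983666^0.8 = 2.446029702
Multiply by A:
X50 = 6.7 * 2.446029702
= 16.3884 cm

16.3884 cm


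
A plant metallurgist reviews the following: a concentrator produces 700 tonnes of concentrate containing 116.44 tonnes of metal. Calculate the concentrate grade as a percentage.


Grade = (metal in concentrate / concentrate mass) * 100
= (116.44 / 700) * 100
= 0.1663428571 * 100
= 16.6343%

16.6343%


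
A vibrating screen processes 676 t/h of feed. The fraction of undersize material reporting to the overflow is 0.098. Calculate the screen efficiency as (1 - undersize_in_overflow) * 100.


Screen efficiency = (1 - fraction of undersize in overflow) * 100
= (1 - 0.098) * 100
= 0.902 * 100
= 90.2%

90.2%


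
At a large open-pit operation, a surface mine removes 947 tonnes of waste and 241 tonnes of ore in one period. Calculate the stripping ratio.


Stripping ratio = waste tonnage / ore tonnage
= 947 / 241
= 3.9295

3.9295


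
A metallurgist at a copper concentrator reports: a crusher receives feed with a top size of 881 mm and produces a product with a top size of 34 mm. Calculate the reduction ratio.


25.9118

Reduction ratio = feed size / product size
= 881 / 34
= 25.9118


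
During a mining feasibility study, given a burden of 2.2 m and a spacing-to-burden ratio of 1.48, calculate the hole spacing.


3.256 m

Spacing = burden * ratio
= 2.2 * 1.48
= 3.256 m


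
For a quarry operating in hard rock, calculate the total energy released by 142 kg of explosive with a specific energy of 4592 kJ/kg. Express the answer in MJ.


652.064 MJ

Energy = mass * specific_energy / 1000
= 142 * 4592 / 1000
= 652064 / 1000
= 652.064 MJ


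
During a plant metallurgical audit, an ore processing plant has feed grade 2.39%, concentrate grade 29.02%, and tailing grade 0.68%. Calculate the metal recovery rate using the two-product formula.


73.2649%

Using the two-product formula:
R = 100 * c * (f - t) / (f * (c - t))
Numerator = 100 * 29.02 * (2.39 - 0.68)
= 100 * 29.02 * 1.71
= 4962.42
Denominator = 2.39 * (29.02 - 0.68)
= 2.39 * 28.34
= 67.7326
R = 4962.42 / 67.7326
= 73.2649%


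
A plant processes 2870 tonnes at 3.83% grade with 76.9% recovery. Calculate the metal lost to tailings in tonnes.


25.3918 tonnes

Total metal in feed:
= 2870 * 3.83 / 100 = 109.921 tonnes
Metal recovered:
= 109.921 * 76.9 / 100 = 84.529249 tonnes
Metal lost to tailings:
= 109.921 - 84.529249
= 25.3918 tonnes


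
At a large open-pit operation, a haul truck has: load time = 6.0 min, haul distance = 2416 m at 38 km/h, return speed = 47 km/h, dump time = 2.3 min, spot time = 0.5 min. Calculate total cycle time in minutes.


Convert haul speed to m/min: 38 * 1000/60 = 633.3333333 m/min
Haul time = 2416 / 633.3333333 = 3.814736842 min
Convert return speed to m/min: 47 * 1000/60 = 783.3333333 m/min
Return time = 2416 / 783.3333333 = 3.084255319 min
Total cycle time:
= 6.0 + 3.814736842 + 2.3 + 3.084255319 + 0.5
= 15.699 min

15.699 min


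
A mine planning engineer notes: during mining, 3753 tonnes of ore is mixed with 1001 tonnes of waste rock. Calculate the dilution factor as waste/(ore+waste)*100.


21.056%

Total material = ore + waste
= 3753 + 1001 = 4754 tonnes
Dilution = waste / total * 100
= 1001 / 4754 * 100
= 0.2105595288 * 100
= 21.056%


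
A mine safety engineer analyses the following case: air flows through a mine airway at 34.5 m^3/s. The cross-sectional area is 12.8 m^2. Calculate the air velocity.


Velocity = flow rate / cross-sectional area
= 34.5 / 12.8
= 2.6953 m/s

2.6953 m/s


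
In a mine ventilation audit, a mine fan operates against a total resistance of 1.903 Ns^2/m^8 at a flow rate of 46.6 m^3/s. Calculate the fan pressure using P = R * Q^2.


Compute Q^2:
Q^2 = 46.6^2 = 2171.56
Compute pressure:
P = R * Q^2 = 1.903 * 2171.56
= 4132.4787 Pa

4132.4787 Pa


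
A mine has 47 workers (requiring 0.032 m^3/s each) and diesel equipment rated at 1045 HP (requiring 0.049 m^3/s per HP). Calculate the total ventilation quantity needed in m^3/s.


Airflow for workers:
Q_people = 47 * 0.032 = 1.504 m^3/s
Airflow for diesel equipment:
Q_diesel = 1045 * 0.049 = 51.205 m^3/s
Total ventilation:
Q_total = 1.504 + 51.205
= 52.709 m^3/s

52.709 m^3/s


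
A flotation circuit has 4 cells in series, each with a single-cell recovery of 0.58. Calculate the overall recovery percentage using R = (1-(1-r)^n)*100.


96.8883%

Complement of single-cell recovery:
1 - r = 1 - 0.58 = 0.42
Raise to power n:
(1 - r)^4 = 0.42^4 = 0.03111696
Overall recovery:
R = (1 - 0.03111696) * 100
= 96.8883%


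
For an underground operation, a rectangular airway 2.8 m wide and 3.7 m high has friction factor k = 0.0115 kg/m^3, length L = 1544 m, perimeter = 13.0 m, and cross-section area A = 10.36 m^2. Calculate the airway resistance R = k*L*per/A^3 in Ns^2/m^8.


Compute the numerator:
k * L * per = 0.0115 * 1544 * 13.0
= 230.828
Compute the denominator:
A^3 = 10.36^3 = 1111.934656
Resistance:
R = 230.828 / 1111.934656
= 0.2076 Ns^2/m^8

0.2076 Ns^2/m^8


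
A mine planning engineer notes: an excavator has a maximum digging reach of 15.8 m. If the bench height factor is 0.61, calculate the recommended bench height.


9.638 m

Bench height = reach * factor
= 15.8 * 0.61
= 9.638 m


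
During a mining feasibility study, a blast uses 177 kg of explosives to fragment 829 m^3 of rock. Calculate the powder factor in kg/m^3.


Powder factor = explosive mass / rock volume
= 177 / 829
= 0.2135 kg/m^3

0.2135 kg/m^3


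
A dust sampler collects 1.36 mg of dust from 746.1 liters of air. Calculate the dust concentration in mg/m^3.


Convert liters to m^3: 1 m^3 = 1000 L
Concentration = mass / volume * 1000
= 1.36 / 746.1 * 1000
= 0.001822811956 * 1000
= 1.8228 mg/m^3

1.8228 mg/m^3


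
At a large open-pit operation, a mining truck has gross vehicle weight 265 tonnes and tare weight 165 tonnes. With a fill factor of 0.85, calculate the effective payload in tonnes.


85.0 tonnes

Maximum payload = gross - tare
= 265 - 165 = 100 tonnes
Effective payload = max payload * fill factor
= 100 * 0.85
= 85.0 tonnes


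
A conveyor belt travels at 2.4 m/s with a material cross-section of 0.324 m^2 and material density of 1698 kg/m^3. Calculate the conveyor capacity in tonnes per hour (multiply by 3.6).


Volumetric flow = speed * area
= 2.4 * 0.324 = 0.7776 m^3/s
Mass flow = volumetric * density
= 0.7776 * 1698 = 1320.3648 kg/s
Convert to t/h: multiply by 3.6
Capacity = 1320.3648 * 3.6
= 4753.3133 t/h

4753.3133 t/h


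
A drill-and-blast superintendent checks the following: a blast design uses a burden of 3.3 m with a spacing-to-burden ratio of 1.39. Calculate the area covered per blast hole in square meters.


15.1371 m^2

First, find the spacing:
Spacing = burden * ratio = 3.3 * 1.39
= 4.587 m
Then, calculate the area:
Area = burden * spacing = 3.3 * 4.587
= 15.1371 m^2


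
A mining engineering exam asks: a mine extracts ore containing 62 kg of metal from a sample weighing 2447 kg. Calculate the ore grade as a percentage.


2.5337%

Ore grade = (metal mass / ore mass) * 100
= (62 / 2447) * 100
= 0.02533714753 * 100
= 2.5337%


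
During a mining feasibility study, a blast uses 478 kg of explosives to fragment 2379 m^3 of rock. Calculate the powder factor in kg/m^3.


0.2009 kg/m^3

Powder factor = explosive mass / rock volume
= 478 / 2379
= 0.2009 kg/m^3


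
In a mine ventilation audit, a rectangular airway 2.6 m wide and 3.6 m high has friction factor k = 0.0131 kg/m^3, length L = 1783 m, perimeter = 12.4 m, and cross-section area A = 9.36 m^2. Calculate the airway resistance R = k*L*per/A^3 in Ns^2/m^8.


Compute the numerator:
k * L * per = 0.0131 * 1783 * 12.4
= 289.63052
Compute the denominator:
A^3 = 9.36^3 = 820.025856
Resistance:
R = 289.63052 / 820.025856
= 0.3532 Ns^2/m^8

0.3532 Ns^2/m^8


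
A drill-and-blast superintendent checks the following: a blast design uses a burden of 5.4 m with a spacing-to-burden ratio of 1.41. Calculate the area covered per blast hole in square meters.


First, find the spacing:
Spacing = burden * ratio = 5.4 * 1.41
= 7.614 m
Then, calculate the area:
Area = burden * spacing = 5.4 * 7.614
= 41.1156 m^2

41.1156 m^2


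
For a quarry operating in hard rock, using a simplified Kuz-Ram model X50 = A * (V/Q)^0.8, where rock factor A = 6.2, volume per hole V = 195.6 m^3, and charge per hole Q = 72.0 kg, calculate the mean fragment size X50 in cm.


Compute V/Q:
V/Q = 195.6 / 72.0 = 2.716666667
Raise to the power 0.8:
(V/Q)^0.8 = 2.716666667^0.8 = 2.22448296
Multiply by A:
X50 = 6.2 * 2.22448296
= 13.7918 cm

13.7918 cm


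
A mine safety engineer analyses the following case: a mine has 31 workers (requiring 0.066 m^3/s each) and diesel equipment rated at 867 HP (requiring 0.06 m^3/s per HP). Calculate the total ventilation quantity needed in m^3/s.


Airflow for workers:
Q_people = 31 * 0.066 = 2.046 m^3/s
Airflow for diesel equipment:
Q_diesel = 867 * 0.06 = 52.02 m^3/s
Total ventilation:
Q_total = 2.046 + 52.02
= 54.066 m^3/s

54.066 m^3/s


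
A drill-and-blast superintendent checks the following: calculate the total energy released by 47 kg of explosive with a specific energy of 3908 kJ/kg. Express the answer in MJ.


183.676 MJ

Energy = mass * specific_energy / 1000
= 47 * 3908 / 1000
= 183676 / 1000
= 183.676 MJ


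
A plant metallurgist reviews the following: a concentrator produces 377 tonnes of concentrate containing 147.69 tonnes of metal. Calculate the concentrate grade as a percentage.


Grade = (metal in concentrate / concentrate mass) * 100
= (147.69 / 377) * 100
= 0.3917506631 * 100
= 39.1751%

39.1751%


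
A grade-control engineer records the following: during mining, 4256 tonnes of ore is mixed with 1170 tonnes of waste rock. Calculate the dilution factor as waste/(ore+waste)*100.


Total material = ore + waste
= 4256 + 1170 = 5426 tonnes
Dilution = waste / total * 100
= 1170 / 5426 * 100
= 0.2156284556 * 100
= 21.5628%

21.5628%


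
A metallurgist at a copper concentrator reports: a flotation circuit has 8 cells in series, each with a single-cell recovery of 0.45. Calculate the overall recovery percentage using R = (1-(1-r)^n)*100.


Complement of single-cell recovery:
1 - r = 1 - 0.45 = 0.55
Raise to power n:
(1 - r)^8 = 0.55^8 = 0.008373393789
Overall recovery:
R = (1 - 0.008373393789) * 100
= 99.1627%

99.1627%


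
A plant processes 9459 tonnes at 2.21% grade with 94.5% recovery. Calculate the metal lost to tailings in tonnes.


Total metal in feed:
= 9459 * 2.21 / 100 = 209.0439 tonnes
Metal recovered:
= 209.0439 * 94.5 / 100 = 197.5464855 tonnes
Metal lost to tailings:
= 209.0439 - 197.5464855
= 11.4974 tonnes

11.4974 tonnes


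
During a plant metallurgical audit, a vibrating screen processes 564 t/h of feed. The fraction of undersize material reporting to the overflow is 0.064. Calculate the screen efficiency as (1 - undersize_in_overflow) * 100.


93.6%

Screen efficiency = (1 - fraction of undersize in overflow) * 100
= (1 - 0.064) * 100
= 0.936 * 100
= 93.6%


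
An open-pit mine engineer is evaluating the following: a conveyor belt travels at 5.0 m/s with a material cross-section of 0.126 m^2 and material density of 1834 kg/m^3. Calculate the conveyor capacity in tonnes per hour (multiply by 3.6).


Volumetric flow = speed * area
= 5.0 * 0.126 = 0.63 m^3/s
Mass flow = volumetric * density
= 0.63 * 1834 = 1155.42 kg/s
Convert to t/h: multiply by 3.6
Capacity = 1155.42 * 3.6
= 4159.512 t/h

4159.512 t/h


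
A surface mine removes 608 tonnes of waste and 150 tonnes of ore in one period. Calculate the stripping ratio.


Stripping ratio = waste tonnage / ore tonnage
= 608 / 150
= 4.0533

4.0533


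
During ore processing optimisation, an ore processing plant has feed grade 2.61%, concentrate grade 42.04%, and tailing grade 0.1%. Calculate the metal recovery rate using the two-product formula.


96.3979%

Using the two-product formula:
R = 100 * c * (f - t) / (f * (c - t))
Numerator = 100 * 42.04 * (2.61 - 0.1)
= 100 * 42.04 * 2.51
= 10552.04
Denominator = 2.61 * (42.04 - 0.1)
= 2.61 * 41.94
= 109.4634
R = 10552.04 / 109.4634
= 96.3979%


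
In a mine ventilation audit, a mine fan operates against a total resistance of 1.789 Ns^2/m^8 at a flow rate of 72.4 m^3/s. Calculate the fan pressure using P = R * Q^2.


9377.5086 Pa

Compute Q^2:
Q^2 = 72.4^2 = 5241.76
Compute pressure:
P = R * Q^2 = 1.789 * 5241.76
= 9377.5086 Pa


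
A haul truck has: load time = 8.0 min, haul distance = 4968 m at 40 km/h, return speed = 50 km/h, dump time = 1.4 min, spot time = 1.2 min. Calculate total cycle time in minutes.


24.0136 min

Convert haul speed to m/min: 40 * 1000/60 = 666.6666667 m/min
Haul time = 4968 / 666.6666667 = 7.452 min
Convert return speed to m/min: 50 * 1000/60 = 833.3333333 m/min
Return time = 4968 / 833.3333333 = 5.9616 min
Total cycle time:
= 8.0 + 7.452 + 1.4 + 5.9616 + 1.2
= 24.0136 min


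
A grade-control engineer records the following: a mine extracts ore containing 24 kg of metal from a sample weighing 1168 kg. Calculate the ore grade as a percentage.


2.0548%

Ore grade = (metal mass / ore mass) * 100
= (24 / 1168) * 100
= 0.02054794521 * 100
= 2.0548%


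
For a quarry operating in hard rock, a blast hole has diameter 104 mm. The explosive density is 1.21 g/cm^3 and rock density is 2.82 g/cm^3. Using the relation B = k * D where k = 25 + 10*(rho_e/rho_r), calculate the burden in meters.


First, compute k:
rho_e / rho_r = 1.21 / 2.82 = 0.4290780142
k = 25 + 10 * 0.4290780142 = 29.29078014
Then, compute burden:
B = k * D / 1000 = 29.29078014 * 104 / 1000
= 3046.241135 / 1000
= 3.0462 m

3.0462 m


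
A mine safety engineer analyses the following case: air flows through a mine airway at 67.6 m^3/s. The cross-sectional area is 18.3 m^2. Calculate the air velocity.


Velocity = flow rate / cross-sectional area
= 67.6 / 18.3
= 3.694 m/s

3.694 m/s


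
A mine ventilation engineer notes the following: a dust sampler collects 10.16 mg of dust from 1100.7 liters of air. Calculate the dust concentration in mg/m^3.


Convert liters to m^3: 1 m^3 = 1000 L
Concentration = mass / volume * 1000
= 10.16 / 1100.7 * 1000
= 0.009230489688 * 1000
= 9.2305 mg/m^3

9.2305 mg/m^3


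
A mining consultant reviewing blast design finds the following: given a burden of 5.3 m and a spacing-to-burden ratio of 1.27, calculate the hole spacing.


6.731 m

Spacing = burden * ratio
= 5.3 * 1.27
= 6.731 m


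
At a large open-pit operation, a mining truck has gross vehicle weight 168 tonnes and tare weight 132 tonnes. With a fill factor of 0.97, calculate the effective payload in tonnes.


Maximum payload = gross - tare
= 168 - 132 = 36 tonnes
Effective payload = max payload * fill factor
= 36 * 0.97
= 34.92 tonnes

34.92 tonnes


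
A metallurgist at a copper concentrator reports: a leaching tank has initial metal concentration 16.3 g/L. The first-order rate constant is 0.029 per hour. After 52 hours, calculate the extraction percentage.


77.8648%

Compute the exponent:
-k * t = -0.029 * 52 = -1.508
Remaining concentration:
C = 16.3 * exp(-1.508)
= 16.3 * 0.22135224
= 3.608041512 g/L
Extracted = 16.3 - 3.608041512 = 12.69195849 g/L
Extraction % = 12.69195849 / 16.3 * 100
= 77.8648%


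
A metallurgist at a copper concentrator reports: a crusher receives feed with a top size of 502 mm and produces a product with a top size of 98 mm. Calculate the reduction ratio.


5.1224

Reduction ratio = feed size / product size
= 502 / 98
= 5.1224


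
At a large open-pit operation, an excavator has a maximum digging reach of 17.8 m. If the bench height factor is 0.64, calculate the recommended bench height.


11.392 m

Bench height = reach * factor
= 17.8 * 0.64
= 11.392 m


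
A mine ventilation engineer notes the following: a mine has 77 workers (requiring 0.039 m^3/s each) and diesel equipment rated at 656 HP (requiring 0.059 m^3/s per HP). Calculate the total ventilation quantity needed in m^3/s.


41.707 m^3/s

Airflow for workers:
Q_people = 77 * 0.039 = 3.003 m^3/s
Airflow for diesel equipment:
Q_diesel = 656 * 0.059 = 38.704 m^3/s
Total ventilation:
Q_total = 3.003 + 38.704
= 41.707 m^3/s


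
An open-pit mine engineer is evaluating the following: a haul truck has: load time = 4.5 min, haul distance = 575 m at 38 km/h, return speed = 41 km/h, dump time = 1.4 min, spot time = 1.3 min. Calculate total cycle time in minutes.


8.9494 min

Convert haul speed to m/min: 38 * 1000/60 = 633.3333333 m/min
Haul time = 575 / 633.3333333 = 0.9078947368 min
Convert return speed to m/min: 41 * 1000/60 = 683.3333333 m/min
Return time = 575 / 683.3333333 = 0.8414634146 min
Total cycle time:
= 4.5 + 0.9078947368 + 1.4 + 0.8414634146 + 1.3
= 8.9494 min


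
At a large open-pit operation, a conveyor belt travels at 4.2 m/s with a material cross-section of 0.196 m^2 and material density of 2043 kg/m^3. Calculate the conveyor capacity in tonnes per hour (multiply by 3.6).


Volumetric flow = speed * area
= 4.2 * 0.196 = 0.8232 m^3/s
Mass flow = volumetric * density
= 0.8232 * 2043 = 1681.7976 kg/s
Convert to t/h: multiply by 3.6
Capacity = 1681.7976 * 3.6
= 6054.4714 t/h

6054.4714 t/h


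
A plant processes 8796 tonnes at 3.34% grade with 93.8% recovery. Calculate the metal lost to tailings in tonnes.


Total metal in feed:
= 8796 * 3.34 / 100 = 293.7864 tonnes
Metal recovered:
= 293.7864 * 93.8 / 100 = 275.5716432 tonnes
Metal lost to tailings:
= 293.7864 - 275.5716432
= 18.2148 tonnes

18.2148 tonnes


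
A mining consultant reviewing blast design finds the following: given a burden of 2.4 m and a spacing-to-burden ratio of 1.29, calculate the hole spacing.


Spacing = burden * ratio
= 2.4 * 1.29
= 3.096 m

3.096 m


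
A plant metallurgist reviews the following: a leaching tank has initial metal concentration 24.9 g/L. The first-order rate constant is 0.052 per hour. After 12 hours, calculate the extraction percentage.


46.4203%

Compute the exponent:
-k * t = -0.052 * 12 = -0.624
Remaining concentration:
C = 24.9 * exp(-0.624)
= 24.9 * 0.5357969577
= 13.34134425 g/L
Extracted = 24.9 - 13.34134425 = 11.55865575 g/L
Extraction % = 11.55865575 / 24.9 * 100
= 46.4203%


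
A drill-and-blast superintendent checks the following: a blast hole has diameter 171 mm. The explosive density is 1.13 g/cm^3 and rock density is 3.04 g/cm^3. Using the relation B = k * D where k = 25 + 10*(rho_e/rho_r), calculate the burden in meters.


4.9106 m

First, compute k:
rho_e / rho_r = 1.13 / 3.04 = 0.3717105263
k = 25 + 10 * 0.3717105263 = 28.71710526
Then, compute burden:
B = k * D / 1000 = 28.71710526 * 171 / 1000
= 4910.625 / 1000
= 4.9106 m


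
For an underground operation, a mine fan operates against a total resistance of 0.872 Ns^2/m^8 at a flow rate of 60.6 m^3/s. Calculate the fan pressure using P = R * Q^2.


3202.2979 Pa

Compute Q^2:
Q^2 = 60.6^2 = 3672.36
Compute pressure:
P = R * Q^2 = 0.872 * 3672.36
= 3202.2979 Pa


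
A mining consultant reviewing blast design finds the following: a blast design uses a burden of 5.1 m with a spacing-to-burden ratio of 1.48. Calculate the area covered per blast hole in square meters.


First, find the spacing:
Spacing = burden * ratio = 5.1 * 1.48
= 7.548 m
Then, calculate the area:
Area = burden * spacing = 5.1 * 7.548
= 38.4948 m^2

38.4948 m^2


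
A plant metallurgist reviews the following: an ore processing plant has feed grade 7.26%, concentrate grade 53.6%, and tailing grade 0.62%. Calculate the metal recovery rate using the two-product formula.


92.5304%

Using the two-product formula:
R = 100 * c * (f - t) / (f * (c - t))
Numerator = 100 * 53.6 * (7.26 - 0.62)
= 100 * 53.6 * 6.64
= 35590.4
Denominator = 7.26 * (53.6 - 0.62)
= 7.26 * 52.98
= 384.6348
R = 35590.4 / 384.6348
= 92.5304%


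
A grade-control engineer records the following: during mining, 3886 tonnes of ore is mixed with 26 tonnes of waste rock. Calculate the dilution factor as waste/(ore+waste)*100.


0.6646%

Total material = ore + waste
= 3886 + 26 = 3912 tonnes
Dilution = waste / total * 100
= 26 / 3912 * 100
= 0.006646216769 * 100
= 0.6646%


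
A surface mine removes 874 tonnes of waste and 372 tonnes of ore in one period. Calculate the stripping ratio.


Stripping ratio = waste tonnage / ore tonnage
= 874 / 372
= 2.3495

2.3495


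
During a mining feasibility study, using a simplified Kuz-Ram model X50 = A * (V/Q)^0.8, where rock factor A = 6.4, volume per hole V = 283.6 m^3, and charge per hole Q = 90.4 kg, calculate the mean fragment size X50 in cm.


Compute V/Q:
V/Q = 283.6 / 90.4 = 3.137168142
Raise to the power 0.8:
(V/Q)^0.8 = 3.137168142^0.8 = 2.495917562
Multiply by A:
X50 = 6.4 * 2.495917562
= 15.9739 cm

15.9739 cm


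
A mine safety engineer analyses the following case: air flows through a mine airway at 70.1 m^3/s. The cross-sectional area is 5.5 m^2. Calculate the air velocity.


12.7455 m/s

Velocity = flow rate / cross-sectional area
= 70.1 / 5.5
= 12.7455 m/s


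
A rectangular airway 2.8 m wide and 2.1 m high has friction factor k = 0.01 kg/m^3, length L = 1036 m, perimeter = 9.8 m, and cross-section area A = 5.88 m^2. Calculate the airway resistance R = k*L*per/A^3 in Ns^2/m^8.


Compute the numerator:
k * L * per = 0.01 * 1036 * 9.8
= 101.528
Compute the denominator:
A^3 = 5.88^3 = 203.297472
Resistance:
R = 101.528 / 203.297472
= 0.4994 Ns^2/m^8

0.4994 Ns^2/m^8


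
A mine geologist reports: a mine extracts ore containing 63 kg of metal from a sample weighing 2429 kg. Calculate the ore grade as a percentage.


Ore grade = (metal mass / ore mass) * 100
= (63 / 2429) * 100
= 0.02593659942 * 100
= 2.5937%

2.5937%


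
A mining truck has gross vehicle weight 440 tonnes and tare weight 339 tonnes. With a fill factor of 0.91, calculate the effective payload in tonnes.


Maximum payload = gross - tare
= 440 - 339 = 101 tonnes
Effective payload = max payload * fill factor
= 101 * 0.91
= 91.91 tonnes

91.91 tonnes


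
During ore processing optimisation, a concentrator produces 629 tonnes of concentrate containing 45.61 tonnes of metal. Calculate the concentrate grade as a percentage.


7.2512%

Grade = (metal in concentrate / concentrate mass) * 100
= (45.61 / 629) * 100
= 0.07251192369 * 100
= 7.2512%


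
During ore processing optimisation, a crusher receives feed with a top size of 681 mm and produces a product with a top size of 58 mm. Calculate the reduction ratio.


Reduction ratio = feed size / product size
= 681 / 58
= 11.7414

11.7414


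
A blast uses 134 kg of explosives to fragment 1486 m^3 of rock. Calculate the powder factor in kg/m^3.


Powder factor = explosive mass / rock volume
= 134 / 1486
= 0.0902 kg/m^3

0.0902 kg/m^3


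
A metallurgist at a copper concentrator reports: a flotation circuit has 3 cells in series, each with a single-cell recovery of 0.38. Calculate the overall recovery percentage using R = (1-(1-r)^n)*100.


76.1672%

Complement of single-cell recovery:
1 - r = 1 - 0.38 = 0.62
Raise to power n:
(1 - r)^3 = 0.62^3 = 0.238328
Overall recovery:
R = (1 - 0.238328) * 100
= 76.1672%


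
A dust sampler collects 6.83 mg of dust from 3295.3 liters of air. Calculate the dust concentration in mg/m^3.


Convert liters to m^3: 1 m^3 = 1000 L
Concentration = mass / volume * 1000
= 6.83 / 3295.3 * 1000
= 0.002072648924 * 1000
= 2.0726 mg/m^3

2.0726 mg/m^3


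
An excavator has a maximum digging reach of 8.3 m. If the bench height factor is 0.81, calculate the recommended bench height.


6.723 m

Bench height = reach * factor
= 8.3 * 0.81
= 6.723 m


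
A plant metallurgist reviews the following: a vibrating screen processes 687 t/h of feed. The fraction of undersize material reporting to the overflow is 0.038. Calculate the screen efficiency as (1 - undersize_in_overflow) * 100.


96.2%

Screen efficiency = (1 - fraction of undersize in overflow) * 100
= (1 - 0.038) * 100
= 0.962 * 100
= 96.2%


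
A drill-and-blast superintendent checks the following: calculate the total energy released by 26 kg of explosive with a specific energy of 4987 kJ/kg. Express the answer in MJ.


Energy = mass * specific_energy / 1000
= 26 * 4987 / 1000
= 129662 / 1000
= 129.662 MJ

129.662 MJ


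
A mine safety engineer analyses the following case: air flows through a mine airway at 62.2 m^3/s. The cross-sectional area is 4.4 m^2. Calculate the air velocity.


Velocity = flow rate / cross-sectional area
= 62.2 / 4.4
= 14.1364 m/s

14.1364 m/s


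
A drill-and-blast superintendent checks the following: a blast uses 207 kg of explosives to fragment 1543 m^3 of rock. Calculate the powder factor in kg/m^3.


Powder factor = explosive mass / rock volume
= 207 / 1543
= 0.1342 kg/m^3

0.1342 kg/m^3


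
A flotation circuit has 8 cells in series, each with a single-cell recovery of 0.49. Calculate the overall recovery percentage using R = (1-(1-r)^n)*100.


Complement of single-cell recovery:
1 - r = 1 - 0.49 = 0.51
Raise to power n:
(1 - r)^8 = 0.51^8 = 0.004576794457
Overall recovery:
R = (1 - 0.004576794457) * 100
= 99.5423%

99.5423%


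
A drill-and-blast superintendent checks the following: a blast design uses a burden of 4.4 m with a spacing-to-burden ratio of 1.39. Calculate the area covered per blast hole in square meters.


First, find the spacing:
Spacing = burden * ratio = 4.4 * 1.39
= 6.116 m
Then, calculate the area:
Area = burden * spacing = 4.4 * 6.116
= 26.9104 m^2

26.9104 m^2


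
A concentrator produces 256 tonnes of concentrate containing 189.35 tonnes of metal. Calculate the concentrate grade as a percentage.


73.9648%

Grade = (metal in concentrate / concentrate mass) * 100
= (189.35 / 256) * 100
= 0.7396484375 * 100
= 73.9648%


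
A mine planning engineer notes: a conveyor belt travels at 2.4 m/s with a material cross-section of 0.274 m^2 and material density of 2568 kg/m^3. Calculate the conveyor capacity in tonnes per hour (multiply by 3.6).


Volumetric flow = speed * area
= 2.4 * 0.274 = 0.6576 m^3/s
Mass flow = volumetric * density
= 0.6576 * 2568 = 1688.7168 kg/s
Convert to t/h: multiply by 3.6
Capacity = 1688.7168 * 3.6
= 6079.3805 t/h

6079.3805 t/h


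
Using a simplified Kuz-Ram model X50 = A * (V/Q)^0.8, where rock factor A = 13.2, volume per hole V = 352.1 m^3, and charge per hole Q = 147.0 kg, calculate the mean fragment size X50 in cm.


26.5493 cm

Compute V/Q:
V/Q = 352.1 / 147.0 = 2.395238095
Raise to the power 0.8:
(V/Q)^0.8 = 2.395238095^0.8 = 2.011309719
Multiply by A:
X50 = 13.2 * 2.011309719
= 26.5493 cm


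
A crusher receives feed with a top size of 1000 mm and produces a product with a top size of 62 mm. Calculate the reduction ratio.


Reduction ratio = feed size / product size
= 1000 / 62
= 16.129

16.129


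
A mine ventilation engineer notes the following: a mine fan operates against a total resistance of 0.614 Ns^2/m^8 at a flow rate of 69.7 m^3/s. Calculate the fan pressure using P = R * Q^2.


Compute Q^2:
Q^2 = 69.7^2 = 4858.09
Compute pressure:
P = R * Q^2 = 0.614 * 4858.09
= 2982.8673 Pa

2982.8673 Pa


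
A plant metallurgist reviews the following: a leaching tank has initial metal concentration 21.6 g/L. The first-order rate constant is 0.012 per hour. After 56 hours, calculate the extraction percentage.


Compute the exponent:
-k * t = -0.012 * 56 = -0.672
Remaining concentration:
C = 21.6 * exp(-0.672)
= 21.6 * 0.5106861834
= 11.03082156 g/L
Extracted = 21.6 - 11.03082156 = 10.56917844 g/L
Extraction % = 10.56917844 / 21.6 * 100
= 48.9314%

48.9314%


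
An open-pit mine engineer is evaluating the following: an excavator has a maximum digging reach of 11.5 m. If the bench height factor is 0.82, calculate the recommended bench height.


9.43 m

Bench height = reach * factor
= 11.5 * 0.82
= 9.43 m


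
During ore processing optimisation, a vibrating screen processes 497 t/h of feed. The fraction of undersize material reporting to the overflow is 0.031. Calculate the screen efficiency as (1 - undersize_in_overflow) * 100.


96.9%

Screen efficiency = (1 - fraction of undersize in overflow) * 100
= (1 - 0.031) * 100
= 0.969 * 100
= 96.9%


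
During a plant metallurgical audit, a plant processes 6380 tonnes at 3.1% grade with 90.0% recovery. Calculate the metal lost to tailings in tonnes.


19.778 tonnes

Total metal in feed:
= 6380 * 3.1 / 100 = 197.78 tonnes
Metal recovered:
= 197.78 * 90.0 / 100 = 178.002 tonnes
Metal lost to tailings:
= 197.78 - 178.002
= 19.778 tonnes


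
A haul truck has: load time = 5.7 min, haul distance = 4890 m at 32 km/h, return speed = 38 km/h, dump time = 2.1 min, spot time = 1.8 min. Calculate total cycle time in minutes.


26.4898 min

Convert haul speed to m/min: 32 * 1000/60 = 533.3333333 m/min
Haul time = 4890 / 533.3333333 = 9.16875 min
Convert return speed to m/min: 38 * 1000/60 = 633.3333333 m/min
Return time = 4890 / 633.3333333 = 7.721052632 min
Total cycle time:
= 5.7 + 9.16875 + 2.1 + 7.721052632 + 1.8
= 26.4898 min


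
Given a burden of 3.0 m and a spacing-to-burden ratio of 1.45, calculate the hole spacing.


4.35 m

Spacing = burden * ratio
= 3.0 * 1.45
= 4.35 m


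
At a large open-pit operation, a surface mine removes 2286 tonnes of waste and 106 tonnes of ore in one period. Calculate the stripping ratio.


21.566

Stripping ratio = waste tonnage / ore tonnage
= 2286 / 106
= 21.566


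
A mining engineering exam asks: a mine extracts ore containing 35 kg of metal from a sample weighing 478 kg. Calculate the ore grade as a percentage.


7.3222%

Ore grade = (metal mass / ore mass) * 100
= (35 / 478) * 100
= 0.07322175732 * 100
= 7.3222%


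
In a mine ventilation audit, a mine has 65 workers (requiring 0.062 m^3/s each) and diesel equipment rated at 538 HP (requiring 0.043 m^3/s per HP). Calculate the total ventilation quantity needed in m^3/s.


27.164 m^3/s

Airflow for workers:
Q_people = 65 * 0.062 = 4.03 m^3/s
Airflow for diesel equipment:
Q_diesel = 538 * 0.043 = 23.134 m^3/s
Total ventilation:
Q_total = 4.03 + 23.134
= 27.164 m^3/s


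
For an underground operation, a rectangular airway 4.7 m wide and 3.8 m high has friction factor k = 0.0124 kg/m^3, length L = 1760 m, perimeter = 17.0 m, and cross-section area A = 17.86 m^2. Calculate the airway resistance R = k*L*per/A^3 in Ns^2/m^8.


Compute the numerator:
k * L * per = 0.0124 * 1760 * 17.0
= 371.008
Compute the denominator:
A^3 = 17.86^3 = 5696.975656
Resistance:
R = 371.008 / 5696.975656
= 0.0651 Ns^2/m^8

0.0651 Ns^2/m^8


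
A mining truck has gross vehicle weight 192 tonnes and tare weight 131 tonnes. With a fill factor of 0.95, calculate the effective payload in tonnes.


Maximum payload = gross - tare
= 192 - 131 = 61 tonnes
Effective payload = max payload * fill factor
= 61 * 0.95
= 57.95 tonnes

57.95 tonnes


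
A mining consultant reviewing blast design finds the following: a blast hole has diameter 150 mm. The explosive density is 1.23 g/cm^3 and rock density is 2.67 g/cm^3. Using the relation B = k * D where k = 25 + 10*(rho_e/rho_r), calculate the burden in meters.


First, compute k:
rho_e / rho_r = 1.23 / 2.67 = 0.4606741573
k = 25 + 10 * 0.4606741573 = 29.60674157
Then, compute burden:
B = k * D / 1000 = 29.60674157 * 150 / 1000
= 4441.011236 / 1000
= 4.441 m

4.441 m


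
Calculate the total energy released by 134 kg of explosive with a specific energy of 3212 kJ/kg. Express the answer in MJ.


430.408 MJ

Energy = mass * specific_energy / 1000
= 134 * 3212 / 1000
= 430408 / 1000
= 430.408 MJ


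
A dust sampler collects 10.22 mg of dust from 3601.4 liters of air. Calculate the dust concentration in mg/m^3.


2.8378 mg/m^3

Convert liters to m^3: 1 m^3 = 1000 L
Concentration = mass / volume * 1000
= 10.22 / 3601.4 * 1000
= 0.002837785306 * 1000
= 2.8378 mg/m^3


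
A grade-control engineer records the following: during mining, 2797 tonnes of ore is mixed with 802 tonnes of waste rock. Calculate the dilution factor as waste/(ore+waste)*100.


22.284%

Total material = ore + waste
= 2797 + 802 = 3599 tonnes
Dilution = waste / total * 100
= 802 / 3599 * 100
= 0.2228396777 * 100
= 22.284%


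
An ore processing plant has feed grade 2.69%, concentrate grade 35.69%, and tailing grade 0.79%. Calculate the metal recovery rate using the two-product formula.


Using the two-product formula:
R = 100 * c * (f - t) / (f * (c - t))
Numerator = 100 * 35.69 * (2.69 - 0.79)
= 100 * 35.69 * 1.9
= 6781.1
Denominator = 2.69 * (35.69 - 0.79)
= 2.69 * 34.9
= 93.881
R = 6781.1 / 93.881
= 72.2308%

72.2308%


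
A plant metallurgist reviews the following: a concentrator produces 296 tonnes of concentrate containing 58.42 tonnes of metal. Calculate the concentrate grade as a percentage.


Grade = (metal in concentrate / concentrate mass) * 100
= (58.42 / 296) * 100
= 0.1973648649 * 100
= 19.7365%

19.7365%


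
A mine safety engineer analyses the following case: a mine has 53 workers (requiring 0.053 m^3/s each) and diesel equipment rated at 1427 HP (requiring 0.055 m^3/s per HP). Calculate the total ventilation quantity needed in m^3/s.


81.294 m^3/s

Airflow for workers:
Q_people = 53 * 0.053 = 2.809 m^3/s
Airflow for diesel equipment:
Q_diesel = 1427 * 0.055 = 78.485 m^3/s
Total ventilation:
Q_total = 2.809 + 78.485
= 81.294 m^3/s


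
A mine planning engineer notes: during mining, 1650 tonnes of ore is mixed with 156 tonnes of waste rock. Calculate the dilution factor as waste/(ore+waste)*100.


Total material = ore + waste
= 1650 + 156 = 1806 tonnes
Dilution = waste / total * 100
= 156 / 1806 * 100
= 0.08637873754 * 100
= 8.6379%

8.6379%


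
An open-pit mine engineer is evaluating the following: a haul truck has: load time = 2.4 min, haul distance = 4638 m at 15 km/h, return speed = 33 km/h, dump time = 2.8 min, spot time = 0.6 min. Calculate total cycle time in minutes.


Convert haul speed to m/min: 15 * 1000/60 = 250 m/min
Haul time = 4638 / 250 = 18.552 min
Convert return speed to m/min: 33 * 1000/60 = 550 m/min
Return time = 4638 / 550 = 8.432727273 min
Total cycle time:
= 2.4 + 18.552 + 2.8 + 8.432727273 + 0.6
= 32.7847 min

32.7847 min


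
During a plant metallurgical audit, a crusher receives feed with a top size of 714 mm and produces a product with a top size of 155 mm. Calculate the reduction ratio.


Reduction ratio = feed size / product size
= 714 / 155
= 4.6065

4.6065


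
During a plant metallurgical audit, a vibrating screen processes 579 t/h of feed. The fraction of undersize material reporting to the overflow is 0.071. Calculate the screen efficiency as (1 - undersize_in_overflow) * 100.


92.9%

Screen efficiency = (1 - fraction of undersize in overflow) * 100
= (1 - 0.071) * 100
= 0.929 * 100
= 92.9%


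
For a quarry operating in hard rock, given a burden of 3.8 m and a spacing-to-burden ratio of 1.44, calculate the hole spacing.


Spacing = burden * ratio
= 3.8 * 1.44
= 5.472 m

5.472 m


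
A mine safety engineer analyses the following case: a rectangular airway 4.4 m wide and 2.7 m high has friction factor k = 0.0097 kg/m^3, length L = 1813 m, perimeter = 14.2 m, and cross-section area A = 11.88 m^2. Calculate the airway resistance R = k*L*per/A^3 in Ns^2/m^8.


0.1489 Ns^2/m^8

Compute the numerator:
k * L * per = 0.0097 * 1813 * 14.2
= 249.72262
Compute the denominator:
A^3 = 11.88^3 = 1676.676672
Resistance:
R = 249.72262 / 1676.676672
= 0.1489 Ns^2/m^8


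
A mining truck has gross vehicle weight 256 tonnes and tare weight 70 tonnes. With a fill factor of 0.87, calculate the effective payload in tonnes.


Maximum payload = gross - tare
= 256 - 70 = 186 tonnes
Effective payload = max payload * fill factor
= 186 * 0.87
= 161.82 tonnes

161.82 tonnes


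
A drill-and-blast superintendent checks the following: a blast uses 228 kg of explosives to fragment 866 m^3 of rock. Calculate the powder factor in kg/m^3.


Powder factor = explosive mass / rock volume
= 228 / 866
= 0.2633 kg/m^3

0.2633 kg/m^3


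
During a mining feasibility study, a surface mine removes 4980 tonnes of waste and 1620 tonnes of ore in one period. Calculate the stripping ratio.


3.0741

Stripping ratio = waste tonnage / ore tonnage
= 4980 / 1620
= 3.0741
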